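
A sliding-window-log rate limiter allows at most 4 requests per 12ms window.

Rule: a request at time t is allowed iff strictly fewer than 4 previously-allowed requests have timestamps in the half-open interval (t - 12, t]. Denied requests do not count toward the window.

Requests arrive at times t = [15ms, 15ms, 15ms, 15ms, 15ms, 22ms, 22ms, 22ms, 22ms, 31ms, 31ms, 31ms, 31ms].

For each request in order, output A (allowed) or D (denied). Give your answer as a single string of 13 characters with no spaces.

Answer: AAAADDDDDAAAA

Derivation:
Tracking allowed requests in the window:
  req#1 t=15ms: ALLOW
  req#2 t=15ms: ALLOW
  req#3 t=15ms: ALLOW
  req#4 t=15ms: ALLOW
  req#5 t=15ms: DENY
  req#6 t=22ms: DENY
  req#7 t=22ms: DENY
  req#8 t=22ms: DENY
  req#9 t=22ms: DENY
  req#10 t=31ms: ALLOW
  req#11 t=31ms: ALLOW
  req#12 t=31ms: ALLOW
  req#13 t=31ms: ALLOW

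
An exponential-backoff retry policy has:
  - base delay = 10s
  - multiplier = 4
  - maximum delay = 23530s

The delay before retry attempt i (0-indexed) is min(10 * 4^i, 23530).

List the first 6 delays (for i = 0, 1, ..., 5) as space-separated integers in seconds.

Answer: 10 40 160 640 2560 10240

Derivation:
Computing each delay:
  i=0: min(10*4^0, 23530) = 10
  i=1: min(10*4^1, 23530) = 40
  i=2: min(10*4^2, 23530) = 160
  i=3: min(10*4^3, 23530) = 640
  i=4: min(10*4^4, 23530) = 2560
  i=5: min(10*4^5, 23530) = 10240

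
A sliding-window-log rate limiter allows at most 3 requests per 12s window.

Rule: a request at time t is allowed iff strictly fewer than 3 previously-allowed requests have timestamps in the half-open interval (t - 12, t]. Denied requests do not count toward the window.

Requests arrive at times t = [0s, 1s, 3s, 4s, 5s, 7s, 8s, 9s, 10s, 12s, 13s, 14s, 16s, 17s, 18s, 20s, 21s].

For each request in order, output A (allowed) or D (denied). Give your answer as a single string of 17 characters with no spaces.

Answer: AAADDDDDDAADADDDD

Derivation:
Tracking allowed requests in the window:
  req#1 t=0s: ALLOW
  req#2 t=1s: ALLOW
  req#3 t=3s: ALLOW
  req#4 t=4s: DENY
  req#5 t=5s: DENY
  req#6 t=7s: DENY
  req#7 t=8s: DENY
  req#8 t=9s: DENY
  req#9 t=10s: DENY
  req#10 t=12s: ALLOW
  req#11 t=13s: ALLOW
  req#12 t=14s: DENY
  req#13 t=16s: ALLOW
  req#14 t=17s: DENY
  req#15 t=18s: DENY
  req#16 t=20s: DENY
  req#17 t=21s: DENY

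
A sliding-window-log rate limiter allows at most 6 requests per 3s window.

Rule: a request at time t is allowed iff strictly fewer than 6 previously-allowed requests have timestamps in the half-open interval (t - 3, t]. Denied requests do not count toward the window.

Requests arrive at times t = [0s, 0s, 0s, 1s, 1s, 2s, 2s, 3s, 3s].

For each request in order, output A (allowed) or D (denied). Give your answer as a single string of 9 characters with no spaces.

Answer: AAAAAADAA

Derivation:
Tracking allowed requests in the window:
  req#1 t=0s: ALLOW
  req#2 t=0s: ALLOW
  req#3 t=0s: ALLOW
  req#4 t=1s: ALLOW
  req#5 t=1s: ALLOW
  req#6 t=2s: ALLOW
  req#7 t=2s: DENY
  req#8 t=3s: ALLOW
  req#9 t=3s: ALLOW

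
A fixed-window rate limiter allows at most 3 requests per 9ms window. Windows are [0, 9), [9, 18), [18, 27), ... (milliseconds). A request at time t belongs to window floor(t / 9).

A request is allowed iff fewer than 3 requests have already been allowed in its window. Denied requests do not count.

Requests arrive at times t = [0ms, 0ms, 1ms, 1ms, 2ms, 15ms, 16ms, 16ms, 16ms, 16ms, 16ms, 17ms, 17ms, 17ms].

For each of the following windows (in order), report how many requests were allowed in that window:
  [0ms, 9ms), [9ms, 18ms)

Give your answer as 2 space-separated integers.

Answer: 3 3

Derivation:
Processing requests:
  req#1 t=0ms (window 0): ALLOW
  req#2 t=0ms (window 0): ALLOW
  req#3 t=1ms (window 0): ALLOW
  req#4 t=1ms (window 0): DENY
  req#5 t=2ms (window 0): DENY
  req#6 t=15ms (window 1): ALLOW
  req#7 t=16ms (window 1): ALLOW
  req#8 t=16ms (window 1): ALLOW
  req#9 t=16ms (window 1): DENY
  req#10 t=16ms (window 1): DENY
  req#11 t=16ms (window 1): DENY
  req#12 t=17ms (window 1): DENY
  req#13 t=17ms (window 1): DENY
  req#14 t=17ms (window 1): DENY

Allowed counts by window: 3 3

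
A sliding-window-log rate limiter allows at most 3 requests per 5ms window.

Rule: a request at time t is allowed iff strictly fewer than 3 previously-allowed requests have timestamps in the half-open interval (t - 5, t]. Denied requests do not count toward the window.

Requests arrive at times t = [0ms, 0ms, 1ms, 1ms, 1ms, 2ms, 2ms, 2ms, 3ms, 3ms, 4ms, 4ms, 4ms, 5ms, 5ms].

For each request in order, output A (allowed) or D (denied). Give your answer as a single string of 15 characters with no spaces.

Answer: AAADDDDDDDDDDAA

Derivation:
Tracking allowed requests in the window:
  req#1 t=0ms: ALLOW
  req#2 t=0ms: ALLOW
  req#3 t=1ms: ALLOW
  req#4 t=1ms: DENY
  req#5 t=1ms: DENY
  req#6 t=2ms: DENY
  req#7 t=2ms: DENY
  req#8 t=2ms: DENY
  req#9 t=3ms: DENY
  req#10 t=3ms: DENY
  req#11 t=4ms: DENY
  req#12 t=4ms: DENY
  req#13 t=4ms: DENY
  req#14 t=5ms: ALLOW
  req#15 t=5ms: ALLOW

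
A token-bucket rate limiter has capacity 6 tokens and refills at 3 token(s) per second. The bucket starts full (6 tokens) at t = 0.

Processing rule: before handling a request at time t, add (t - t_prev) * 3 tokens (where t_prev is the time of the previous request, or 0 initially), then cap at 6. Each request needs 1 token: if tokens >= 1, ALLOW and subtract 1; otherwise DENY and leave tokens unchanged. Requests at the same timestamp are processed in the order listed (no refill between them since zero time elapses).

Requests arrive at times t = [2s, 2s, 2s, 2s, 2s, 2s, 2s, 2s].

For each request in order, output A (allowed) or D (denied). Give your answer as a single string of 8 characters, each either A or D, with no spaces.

Simulating step by step:
  req#1 t=2s: ALLOW
  req#2 t=2s: ALLOW
  req#3 t=2s: ALLOW
  req#4 t=2s: ALLOW
  req#5 t=2s: ALLOW
  req#6 t=2s: ALLOW
  req#7 t=2s: DENY
  req#8 t=2s: DENY

Answer: AAAAAADD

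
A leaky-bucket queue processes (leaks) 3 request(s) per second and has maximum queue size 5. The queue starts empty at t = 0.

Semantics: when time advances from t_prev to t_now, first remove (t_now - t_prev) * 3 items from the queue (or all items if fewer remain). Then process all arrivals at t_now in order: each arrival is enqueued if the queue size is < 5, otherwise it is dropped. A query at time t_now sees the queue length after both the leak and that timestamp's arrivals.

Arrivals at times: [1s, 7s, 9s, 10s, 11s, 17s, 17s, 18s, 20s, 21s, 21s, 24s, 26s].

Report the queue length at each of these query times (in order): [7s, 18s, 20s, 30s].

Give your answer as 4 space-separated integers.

Queue lengths at query times:
  query t=7s: backlog = 1
  query t=18s: backlog = 1
  query t=20s: backlog = 1
  query t=30s: backlog = 0

Answer: 1 1 1 0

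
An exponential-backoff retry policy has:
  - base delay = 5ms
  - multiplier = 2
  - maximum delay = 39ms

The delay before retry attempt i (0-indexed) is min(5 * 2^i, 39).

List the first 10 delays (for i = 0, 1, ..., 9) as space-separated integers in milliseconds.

Answer: 5 10 20 39 39 39 39 39 39 39

Derivation:
Computing each delay:
  i=0: min(5*2^0, 39) = 5
  i=1: min(5*2^1, 39) = 10
  i=2: min(5*2^2, 39) = 20
  i=3: min(5*2^3, 39) = 39
  i=4: min(5*2^4, 39) = 39
  i=5: min(5*2^5, 39) = 39
  i=6: min(5*2^6, 39) = 39
  i=7: min(5*2^7, 39) = 39
  i=8: min(5*2^8, 39) = 39
  i=9: min(5*2^9, 39) = 39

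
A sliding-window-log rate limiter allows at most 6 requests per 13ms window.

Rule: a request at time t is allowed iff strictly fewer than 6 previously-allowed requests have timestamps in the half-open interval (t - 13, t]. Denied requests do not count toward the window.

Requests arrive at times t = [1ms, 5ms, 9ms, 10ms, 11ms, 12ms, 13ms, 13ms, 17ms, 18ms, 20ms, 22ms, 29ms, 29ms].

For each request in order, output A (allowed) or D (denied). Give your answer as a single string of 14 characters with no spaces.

Tracking allowed requests in the window:
  req#1 t=1ms: ALLOW
  req#2 t=5ms: ALLOW
  req#3 t=9ms: ALLOW
  req#4 t=10ms: ALLOW
  req#5 t=11ms: ALLOW
  req#6 t=12ms: ALLOW
  req#7 t=13ms: DENY
  req#8 t=13ms: DENY
  req#9 t=17ms: ALLOW
  req#10 t=18ms: ALLOW
  req#11 t=20ms: DENY
  req#12 t=22ms: ALLOW
  req#13 t=29ms: ALLOW
  req#14 t=29ms: ALLOW

Answer: AAAAAADDAADAAA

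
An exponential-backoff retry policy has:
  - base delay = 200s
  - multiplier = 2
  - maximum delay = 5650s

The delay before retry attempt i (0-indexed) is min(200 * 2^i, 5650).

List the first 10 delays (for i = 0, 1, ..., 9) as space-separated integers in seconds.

Answer: 200 400 800 1600 3200 5650 5650 5650 5650 5650

Derivation:
Computing each delay:
  i=0: min(200*2^0, 5650) = 200
  i=1: min(200*2^1, 5650) = 400
  i=2: min(200*2^2, 5650) = 800
  i=3: min(200*2^3, 5650) = 1600
  i=4: min(200*2^4, 5650) = 3200
  i=5: min(200*2^5, 5650) = 5650
  i=6: min(200*2^6, 5650) = 5650
  i=7: min(200*2^7, 5650) = 5650
  i=8: min(200*2^8, 5650) = 5650
  i=9: min(200*2^9, 5650) = 5650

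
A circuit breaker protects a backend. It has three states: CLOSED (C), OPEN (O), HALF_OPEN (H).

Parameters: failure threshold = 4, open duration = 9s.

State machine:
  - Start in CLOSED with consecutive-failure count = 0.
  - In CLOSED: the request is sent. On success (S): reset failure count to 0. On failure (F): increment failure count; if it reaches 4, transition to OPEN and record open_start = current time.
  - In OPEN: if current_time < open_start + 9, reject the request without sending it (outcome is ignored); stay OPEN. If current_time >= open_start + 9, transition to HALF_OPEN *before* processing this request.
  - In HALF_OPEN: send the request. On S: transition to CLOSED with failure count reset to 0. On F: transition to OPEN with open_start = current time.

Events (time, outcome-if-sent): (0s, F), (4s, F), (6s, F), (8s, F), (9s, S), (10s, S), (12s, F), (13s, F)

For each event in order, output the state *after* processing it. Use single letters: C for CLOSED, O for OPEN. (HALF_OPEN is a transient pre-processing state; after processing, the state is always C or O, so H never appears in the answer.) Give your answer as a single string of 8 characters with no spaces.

State after each event:
  event#1 t=0s outcome=F: state=CLOSED
  event#2 t=4s outcome=F: state=CLOSED
  event#3 t=6s outcome=F: state=CLOSED
  event#4 t=8s outcome=F: state=OPEN
  event#5 t=9s outcome=S: state=OPEN
  event#6 t=10s outcome=S: state=OPEN
  event#7 t=12s outcome=F: state=OPEN
  event#8 t=13s outcome=F: state=OPEN

Answer: CCCOOOOO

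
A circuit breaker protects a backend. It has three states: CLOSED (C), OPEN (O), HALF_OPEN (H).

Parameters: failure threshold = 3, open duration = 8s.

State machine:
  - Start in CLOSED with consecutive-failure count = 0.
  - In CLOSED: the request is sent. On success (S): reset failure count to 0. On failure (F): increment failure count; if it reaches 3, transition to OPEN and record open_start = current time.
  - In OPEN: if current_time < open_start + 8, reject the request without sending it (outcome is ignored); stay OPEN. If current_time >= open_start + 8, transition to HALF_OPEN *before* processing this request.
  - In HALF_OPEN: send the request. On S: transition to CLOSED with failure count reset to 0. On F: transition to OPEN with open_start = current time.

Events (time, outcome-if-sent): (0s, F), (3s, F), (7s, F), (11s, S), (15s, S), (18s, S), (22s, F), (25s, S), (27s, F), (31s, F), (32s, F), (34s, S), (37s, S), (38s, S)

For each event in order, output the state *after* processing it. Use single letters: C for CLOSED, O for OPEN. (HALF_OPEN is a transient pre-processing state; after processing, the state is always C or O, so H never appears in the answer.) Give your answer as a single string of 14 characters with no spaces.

State after each event:
  event#1 t=0s outcome=F: state=CLOSED
  event#2 t=3s outcome=F: state=CLOSED
  event#3 t=7s outcome=F: state=OPEN
  event#4 t=11s outcome=S: state=OPEN
  event#5 t=15s outcome=S: state=CLOSED
  event#6 t=18s outcome=S: state=CLOSED
  event#7 t=22s outcome=F: state=CLOSED
  event#8 t=25s outcome=S: state=CLOSED
  event#9 t=27s outcome=F: state=CLOSED
  event#10 t=31s outcome=F: state=CLOSED
  event#11 t=32s outcome=F: state=OPEN
  event#12 t=34s outcome=S: state=OPEN
  event#13 t=37s outcome=S: state=OPEN
  event#14 t=38s outcome=S: state=OPEN

Answer: CCOOCCCCCCOOOO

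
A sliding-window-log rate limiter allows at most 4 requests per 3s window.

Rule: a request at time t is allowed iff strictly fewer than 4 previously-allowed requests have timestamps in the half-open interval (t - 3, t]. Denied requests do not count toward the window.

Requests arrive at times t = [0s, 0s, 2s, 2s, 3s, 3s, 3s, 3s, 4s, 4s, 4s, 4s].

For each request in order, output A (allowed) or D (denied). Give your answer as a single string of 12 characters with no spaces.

Tracking allowed requests in the window:
  req#1 t=0s: ALLOW
  req#2 t=0s: ALLOW
  req#3 t=2s: ALLOW
  req#4 t=2s: ALLOW
  req#5 t=3s: ALLOW
  req#6 t=3s: ALLOW
  req#7 t=3s: DENY
  req#8 t=3s: DENY
  req#9 t=4s: DENY
  req#10 t=4s: DENY
  req#11 t=4s: DENY
  req#12 t=4s: DENY

Answer: AAAAAADDDDDD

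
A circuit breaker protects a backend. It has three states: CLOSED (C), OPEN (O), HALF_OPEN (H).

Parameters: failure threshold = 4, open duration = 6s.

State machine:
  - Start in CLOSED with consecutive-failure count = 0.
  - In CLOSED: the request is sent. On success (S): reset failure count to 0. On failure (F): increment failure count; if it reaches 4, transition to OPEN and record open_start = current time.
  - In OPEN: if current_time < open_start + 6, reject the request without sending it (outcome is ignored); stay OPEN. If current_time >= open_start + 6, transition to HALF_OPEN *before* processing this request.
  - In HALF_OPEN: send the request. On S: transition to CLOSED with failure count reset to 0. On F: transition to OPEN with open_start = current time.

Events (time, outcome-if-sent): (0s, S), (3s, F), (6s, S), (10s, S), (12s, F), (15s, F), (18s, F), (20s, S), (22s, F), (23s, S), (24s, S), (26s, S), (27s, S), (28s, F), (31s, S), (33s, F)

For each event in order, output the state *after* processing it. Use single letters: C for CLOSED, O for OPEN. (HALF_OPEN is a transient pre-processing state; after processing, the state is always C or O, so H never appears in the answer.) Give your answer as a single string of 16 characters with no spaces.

State after each event:
  event#1 t=0s outcome=S: state=CLOSED
  event#2 t=3s outcome=F: state=CLOSED
  event#3 t=6s outcome=S: state=CLOSED
  event#4 t=10s outcome=S: state=CLOSED
  event#5 t=12s outcome=F: state=CLOSED
  event#6 t=15s outcome=F: state=CLOSED
  event#7 t=18s outcome=F: state=CLOSED
  event#8 t=20s outcome=S: state=CLOSED
  event#9 t=22s outcome=F: state=CLOSED
  event#10 t=23s outcome=S: state=CLOSED
  event#11 t=24s outcome=S: state=CLOSED
  event#12 t=26s outcome=S: state=CLOSED
  event#13 t=27s outcome=S: state=CLOSED
  event#14 t=28s outcome=F: state=CLOSED
  event#15 t=31s outcome=S: state=CLOSED
  event#16 t=33s outcome=F: state=CLOSED

Answer: CCCCCCCCCCCCCCCC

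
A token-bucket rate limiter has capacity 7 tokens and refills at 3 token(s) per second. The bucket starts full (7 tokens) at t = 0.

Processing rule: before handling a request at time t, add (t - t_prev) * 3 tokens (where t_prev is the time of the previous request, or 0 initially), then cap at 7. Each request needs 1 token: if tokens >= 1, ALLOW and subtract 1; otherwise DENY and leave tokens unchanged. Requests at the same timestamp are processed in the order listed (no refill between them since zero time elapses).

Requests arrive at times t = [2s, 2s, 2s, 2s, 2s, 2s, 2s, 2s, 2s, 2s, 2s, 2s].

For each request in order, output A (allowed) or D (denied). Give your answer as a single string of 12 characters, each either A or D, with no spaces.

Answer: AAAAAAADDDDD

Derivation:
Simulating step by step:
  req#1 t=2s: ALLOW
  req#2 t=2s: ALLOW
  req#3 t=2s: ALLOW
  req#4 t=2s: ALLOW
  req#5 t=2s: ALLOW
  req#6 t=2s: ALLOW
  req#7 t=2s: ALLOW
  req#8 t=2s: DENY
  req#9 t=2s: DENY
  req#10 t=2s: DENY
  req#11 t=2s: DENY
  req#12 t=2s: DENY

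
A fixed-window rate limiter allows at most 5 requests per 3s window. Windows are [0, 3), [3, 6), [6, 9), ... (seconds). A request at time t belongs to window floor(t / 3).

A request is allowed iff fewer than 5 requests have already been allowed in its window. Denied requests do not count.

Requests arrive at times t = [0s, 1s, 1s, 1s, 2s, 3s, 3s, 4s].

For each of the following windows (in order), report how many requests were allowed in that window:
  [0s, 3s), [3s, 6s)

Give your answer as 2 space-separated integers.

Processing requests:
  req#1 t=0s (window 0): ALLOW
  req#2 t=1s (window 0): ALLOW
  req#3 t=1s (window 0): ALLOW
  req#4 t=1s (window 0): ALLOW
  req#5 t=2s (window 0): ALLOW
  req#6 t=3s (window 1): ALLOW
  req#7 t=3s (window 1): ALLOW
  req#8 t=4s (window 1): ALLOW

Allowed counts by window: 5 3

Answer: 5 3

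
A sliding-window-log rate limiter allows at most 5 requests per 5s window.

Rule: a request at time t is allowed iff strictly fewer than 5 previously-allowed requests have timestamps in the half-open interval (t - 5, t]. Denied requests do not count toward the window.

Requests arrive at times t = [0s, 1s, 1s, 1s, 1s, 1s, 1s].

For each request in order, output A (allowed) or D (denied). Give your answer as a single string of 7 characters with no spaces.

Answer: AAAAADD

Derivation:
Tracking allowed requests in the window:
  req#1 t=0s: ALLOW
  req#2 t=1s: ALLOW
  req#3 t=1s: ALLOW
  req#4 t=1s: ALLOW
  req#5 t=1s: ALLOW
  req#6 t=1s: DENY
  req#7 t=1s: DENY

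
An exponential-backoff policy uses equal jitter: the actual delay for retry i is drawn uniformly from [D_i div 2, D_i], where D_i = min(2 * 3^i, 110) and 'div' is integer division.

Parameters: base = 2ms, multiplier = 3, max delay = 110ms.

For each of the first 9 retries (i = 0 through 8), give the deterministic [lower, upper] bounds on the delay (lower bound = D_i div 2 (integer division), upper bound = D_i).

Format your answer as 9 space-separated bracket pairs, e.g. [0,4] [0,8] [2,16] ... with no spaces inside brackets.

Computing bounds per retry:
  i=0: D_i=min(2*3^0,110)=2, bounds=[1,2]
  i=1: D_i=min(2*3^1,110)=6, bounds=[3,6]
  i=2: D_i=min(2*3^2,110)=18, bounds=[9,18]
  i=3: D_i=min(2*3^3,110)=54, bounds=[27,54]
  i=4: D_i=min(2*3^4,110)=110, bounds=[55,110]
  i=5: D_i=min(2*3^5,110)=110, bounds=[55,110]
  i=6: D_i=min(2*3^6,110)=110, bounds=[55,110]
  i=7: D_i=min(2*3^7,110)=110, bounds=[55,110]
  i=8: D_i=min(2*3^8,110)=110, bounds=[55,110]

Answer: [1,2] [3,6] [9,18] [27,54] [55,110] [55,110] [55,110] [55,110] [55,110]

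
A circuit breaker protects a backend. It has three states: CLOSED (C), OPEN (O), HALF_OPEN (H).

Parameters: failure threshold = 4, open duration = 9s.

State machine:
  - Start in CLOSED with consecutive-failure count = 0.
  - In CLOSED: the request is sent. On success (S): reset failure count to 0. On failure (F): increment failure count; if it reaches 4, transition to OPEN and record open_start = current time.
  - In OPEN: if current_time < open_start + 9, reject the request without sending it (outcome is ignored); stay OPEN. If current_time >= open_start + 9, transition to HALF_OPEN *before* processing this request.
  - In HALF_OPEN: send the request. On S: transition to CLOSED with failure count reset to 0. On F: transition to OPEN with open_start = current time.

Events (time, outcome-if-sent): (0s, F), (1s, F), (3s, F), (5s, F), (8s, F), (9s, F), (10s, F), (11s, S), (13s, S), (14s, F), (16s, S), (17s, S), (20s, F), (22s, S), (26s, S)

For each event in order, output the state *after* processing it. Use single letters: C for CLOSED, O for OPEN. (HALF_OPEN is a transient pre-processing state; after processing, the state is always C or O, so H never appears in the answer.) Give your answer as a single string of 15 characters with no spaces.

Answer: CCCOOOOOOOOOOOC

Derivation:
State after each event:
  event#1 t=0s outcome=F: state=CLOSED
  event#2 t=1s outcome=F: state=CLOSED
  event#3 t=3s outcome=F: state=CLOSED
  event#4 t=5s outcome=F: state=OPEN
  event#5 t=8s outcome=F: state=OPEN
  event#6 t=9s outcome=F: state=OPEN
  event#7 t=10s outcome=F: state=OPEN
  event#8 t=11s outcome=S: state=OPEN
  event#9 t=13s outcome=S: state=OPEN
  event#10 t=14s outcome=F: state=OPEN
  event#11 t=16s outcome=S: state=OPEN
  event#12 t=17s outcome=S: state=OPEN
  event#13 t=20s outcome=F: state=OPEN
  event#14 t=22s outcome=S: state=OPEN
  event#15 t=26s outcome=S: state=CLOSED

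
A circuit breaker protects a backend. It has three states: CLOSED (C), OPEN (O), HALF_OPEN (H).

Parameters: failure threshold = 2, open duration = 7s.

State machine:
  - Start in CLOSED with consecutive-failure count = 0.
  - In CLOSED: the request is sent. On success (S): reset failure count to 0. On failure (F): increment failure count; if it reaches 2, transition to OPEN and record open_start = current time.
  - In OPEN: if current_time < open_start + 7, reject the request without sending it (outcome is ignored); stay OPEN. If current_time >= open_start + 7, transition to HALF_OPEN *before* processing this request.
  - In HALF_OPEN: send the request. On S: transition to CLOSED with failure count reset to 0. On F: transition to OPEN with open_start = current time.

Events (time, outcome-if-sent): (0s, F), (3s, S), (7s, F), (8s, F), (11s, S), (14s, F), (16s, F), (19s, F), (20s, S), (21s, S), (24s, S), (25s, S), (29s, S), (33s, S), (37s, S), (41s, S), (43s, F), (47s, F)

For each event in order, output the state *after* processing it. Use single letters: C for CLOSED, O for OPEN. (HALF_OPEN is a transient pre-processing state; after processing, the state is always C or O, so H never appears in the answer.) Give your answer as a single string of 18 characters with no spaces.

Answer: CCCOOOOOOOCCCCCCCO

Derivation:
State after each event:
  event#1 t=0s outcome=F: state=CLOSED
  event#2 t=3s outcome=S: state=CLOSED
  event#3 t=7s outcome=F: state=CLOSED
  event#4 t=8s outcome=F: state=OPEN
  event#5 t=11s outcome=S: state=OPEN
  event#6 t=14s outcome=F: state=OPEN
  event#7 t=16s outcome=F: state=OPEN
  event#8 t=19s outcome=F: state=OPEN
  event#9 t=20s outcome=S: state=OPEN
  event#10 t=21s outcome=S: state=OPEN
  event#11 t=24s outcome=S: state=CLOSED
  event#12 t=25s outcome=S: state=CLOSED
  event#13 t=29s outcome=S: state=CLOSED
  event#14 t=33s outcome=S: state=CLOSED
  event#15 t=37s outcome=S: state=CLOSED
  event#16 t=41s outcome=S: state=CLOSED
  event#17 t=43s outcome=F: state=CLOSED
  event#18 t=47s outcome=F: state=OPEN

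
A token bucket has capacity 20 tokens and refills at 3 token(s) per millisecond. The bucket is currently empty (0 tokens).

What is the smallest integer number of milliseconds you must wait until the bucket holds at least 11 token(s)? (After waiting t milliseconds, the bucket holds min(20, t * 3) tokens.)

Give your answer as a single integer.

Need t * 3 >= 11, so t >= 11/3.
Smallest integer t = ceil(11/3) = 4.

Answer: 4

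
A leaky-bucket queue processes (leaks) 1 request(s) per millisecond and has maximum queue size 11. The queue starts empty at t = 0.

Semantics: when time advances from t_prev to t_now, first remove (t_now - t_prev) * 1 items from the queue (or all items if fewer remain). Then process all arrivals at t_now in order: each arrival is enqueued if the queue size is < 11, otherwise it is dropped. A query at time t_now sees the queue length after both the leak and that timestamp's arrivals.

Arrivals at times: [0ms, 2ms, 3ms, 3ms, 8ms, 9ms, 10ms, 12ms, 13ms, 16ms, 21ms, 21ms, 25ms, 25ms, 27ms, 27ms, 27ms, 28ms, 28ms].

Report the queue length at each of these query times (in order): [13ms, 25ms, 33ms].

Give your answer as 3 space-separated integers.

Queue lengths at query times:
  query t=13ms: backlog = 1
  query t=25ms: backlog = 2
  query t=33ms: backlog = 0

Answer: 1 2 0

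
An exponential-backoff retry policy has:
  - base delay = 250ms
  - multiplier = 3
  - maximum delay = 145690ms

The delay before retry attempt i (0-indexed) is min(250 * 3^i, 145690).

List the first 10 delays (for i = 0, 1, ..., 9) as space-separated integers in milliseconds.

Computing each delay:
  i=0: min(250*3^0, 145690) = 250
  i=1: min(250*3^1, 145690) = 750
  i=2: min(250*3^2, 145690) = 2250
  i=3: min(250*3^3, 145690) = 6750
  i=4: min(250*3^4, 145690) = 20250
  i=5: min(250*3^5, 145690) = 60750
  i=6: min(250*3^6, 145690) = 145690
  i=7: min(250*3^7, 145690) = 145690
  i=8: min(250*3^8, 145690) = 145690
  i=9: min(250*3^9, 145690) = 145690

Answer: 250 750 2250 6750 20250 60750 145690 145690 145690 145690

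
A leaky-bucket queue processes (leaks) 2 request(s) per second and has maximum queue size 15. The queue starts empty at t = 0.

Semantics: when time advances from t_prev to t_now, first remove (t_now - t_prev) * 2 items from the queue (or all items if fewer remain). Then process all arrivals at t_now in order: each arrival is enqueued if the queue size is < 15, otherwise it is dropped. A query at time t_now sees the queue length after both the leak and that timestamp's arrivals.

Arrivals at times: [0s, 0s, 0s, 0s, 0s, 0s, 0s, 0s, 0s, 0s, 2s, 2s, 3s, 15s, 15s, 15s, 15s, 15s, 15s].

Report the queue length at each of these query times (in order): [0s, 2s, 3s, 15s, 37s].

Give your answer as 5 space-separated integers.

Answer: 10 8 7 6 0

Derivation:
Queue lengths at query times:
  query t=0s: backlog = 10
  query t=2s: backlog = 8
  query t=3s: backlog = 7
  query t=15s: backlog = 6
  query t=37s: backlog = 0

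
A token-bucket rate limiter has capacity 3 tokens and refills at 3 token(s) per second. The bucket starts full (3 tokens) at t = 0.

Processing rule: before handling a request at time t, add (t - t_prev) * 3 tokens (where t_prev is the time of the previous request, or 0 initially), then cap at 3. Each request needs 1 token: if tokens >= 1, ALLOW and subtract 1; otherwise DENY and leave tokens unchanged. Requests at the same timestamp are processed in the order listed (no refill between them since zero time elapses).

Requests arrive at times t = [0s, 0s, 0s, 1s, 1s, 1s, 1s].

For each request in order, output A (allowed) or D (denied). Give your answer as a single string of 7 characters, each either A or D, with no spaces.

Answer: AAAAAAD

Derivation:
Simulating step by step:
  req#1 t=0s: ALLOW
  req#2 t=0s: ALLOW
  req#3 t=0s: ALLOW
  req#4 t=1s: ALLOW
  req#5 t=1s: ALLOW
  req#6 t=1s: ALLOW
  req#7 t=1s: DENY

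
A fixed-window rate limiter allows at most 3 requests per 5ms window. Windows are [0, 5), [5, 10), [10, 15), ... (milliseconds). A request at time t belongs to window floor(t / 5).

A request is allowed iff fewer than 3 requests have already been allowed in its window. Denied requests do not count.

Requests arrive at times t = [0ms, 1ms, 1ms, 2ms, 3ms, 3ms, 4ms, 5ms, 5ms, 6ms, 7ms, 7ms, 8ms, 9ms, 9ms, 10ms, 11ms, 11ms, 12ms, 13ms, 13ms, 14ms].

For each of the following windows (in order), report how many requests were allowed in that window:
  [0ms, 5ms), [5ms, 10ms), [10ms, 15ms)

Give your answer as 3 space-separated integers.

Processing requests:
  req#1 t=0ms (window 0): ALLOW
  req#2 t=1ms (window 0): ALLOW
  req#3 t=1ms (window 0): ALLOW
  req#4 t=2ms (window 0): DENY
  req#5 t=3ms (window 0): DENY
  req#6 t=3ms (window 0): DENY
  req#7 t=4ms (window 0): DENY
  req#8 t=5ms (window 1): ALLOW
  req#9 t=5ms (window 1): ALLOW
  req#10 t=6ms (window 1): ALLOW
  req#11 t=7ms (window 1): DENY
  req#12 t=7ms (window 1): DENY
  req#13 t=8ms (window 1): DENY
  req#14 t=9ms (window 1): DENY
  req#15 t=9ms (window 1): DENY
  req#16 t=10ms (window 2): ALLOW
  req#17 t=11ms (window 2): ALLOW
  req#18 t=11ms (window 2): ALLOW
  req#19 t=12ms (window 2): DENY
  req#20 t=13ms (window 2): DENY
  req#21 t=13ms (window 2): DENY
  req#22 t=14ms (window 2): DENY

Allowed counts by window: 3 3 3

Answer: 3 3 3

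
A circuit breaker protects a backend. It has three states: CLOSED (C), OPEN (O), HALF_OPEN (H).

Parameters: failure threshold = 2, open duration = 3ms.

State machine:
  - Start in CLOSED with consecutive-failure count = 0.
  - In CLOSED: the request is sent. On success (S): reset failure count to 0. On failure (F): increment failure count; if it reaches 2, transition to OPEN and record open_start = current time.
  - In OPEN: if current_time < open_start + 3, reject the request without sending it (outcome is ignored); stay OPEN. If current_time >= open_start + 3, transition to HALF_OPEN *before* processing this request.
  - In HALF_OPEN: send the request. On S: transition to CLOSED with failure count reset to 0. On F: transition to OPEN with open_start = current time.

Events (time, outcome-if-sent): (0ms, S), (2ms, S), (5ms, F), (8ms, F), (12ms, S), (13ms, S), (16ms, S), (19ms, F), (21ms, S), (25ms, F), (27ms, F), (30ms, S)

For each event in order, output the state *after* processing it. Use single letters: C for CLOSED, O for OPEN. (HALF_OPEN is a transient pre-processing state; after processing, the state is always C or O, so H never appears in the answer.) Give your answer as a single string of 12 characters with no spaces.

Answer: CCCOCCCCCCOC

Derivation:
State after each event:
  event#1 t=0ms outcome=S: state=CLOSED
  event#2 t=2ms outcome=S: state=CLOSED
  event#3 t=5ms outcome=F: state=CLOSED
  event#4 t=8ms outcome=F: state=OPEN
  event#5 t=12ms outcome=S: state=CLOSED
  event#6 t=13ms outcome=S: state=CLOSED
  event#7 t=16ms outcome=S: state=CLOSED
  event#8 t=19ms outcome=F: state=CLOSED
  event#9 t=21ms outcome=S: state=CLOSED
  event#10 t=25ms outcome=F: state=CLOSED
  event#11 t=27ms outcome=F: state=OPEN
  event#12 t=30ms outcome=S: state=CLOSED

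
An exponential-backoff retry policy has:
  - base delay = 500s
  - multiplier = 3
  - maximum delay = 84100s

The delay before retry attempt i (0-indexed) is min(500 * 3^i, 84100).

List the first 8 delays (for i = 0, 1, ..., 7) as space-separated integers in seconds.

Answer: 500 1500 4500 13500 40500 84100 84100 84100

Derivation:
Computing each delay:
  i=0: min(500*3^0, 84100) = 500
  i=1: min(500*3^1, 84100) = 1500
  i=2: min(500*3^2, 84100) = 4500
  i=3: min(500*3^3, 84100) = 13500
  i=4: min(500*3^4, 84100) = 40500
  i=5: min(500*3^5, 84100) = 84100
  i=6: min(500*3^6, 84100) = 84100
  i=7: min(500*3^7, 84100) = 84100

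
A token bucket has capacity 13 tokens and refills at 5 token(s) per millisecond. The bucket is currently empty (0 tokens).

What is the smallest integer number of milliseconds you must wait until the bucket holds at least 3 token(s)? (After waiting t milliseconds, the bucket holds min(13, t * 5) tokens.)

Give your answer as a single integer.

Answer: 1

Derivation:
Need t * 5 >= 3, so t >= 3/5.
Smallest integer t = ceil(3/5) = 1.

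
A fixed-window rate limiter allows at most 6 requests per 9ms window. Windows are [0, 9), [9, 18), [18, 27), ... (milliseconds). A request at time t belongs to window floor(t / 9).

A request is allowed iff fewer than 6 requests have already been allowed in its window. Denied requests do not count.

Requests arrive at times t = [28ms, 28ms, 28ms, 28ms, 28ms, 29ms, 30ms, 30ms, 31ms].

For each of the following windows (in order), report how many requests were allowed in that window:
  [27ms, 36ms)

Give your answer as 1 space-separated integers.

Processing requests:
  req#1 t=28ms (window 3): ALLOW
  req#2 t=28ms (window 3): ALLOW
  req#3 t=28ms (window 3): ALLOW
  req#4 t=28ms (window 3): ALLOW
  req#5 t=28ms (window 3): ALLOW
  req#6 t=29ms (window 3): ALLOW
  req#7 t=30ms (window 3): DENY
  req#8 t=30ms (window 3): DENY
  req#9 t=31ms (window 3): DENY

Allowed counts by window: 6

Answer: 6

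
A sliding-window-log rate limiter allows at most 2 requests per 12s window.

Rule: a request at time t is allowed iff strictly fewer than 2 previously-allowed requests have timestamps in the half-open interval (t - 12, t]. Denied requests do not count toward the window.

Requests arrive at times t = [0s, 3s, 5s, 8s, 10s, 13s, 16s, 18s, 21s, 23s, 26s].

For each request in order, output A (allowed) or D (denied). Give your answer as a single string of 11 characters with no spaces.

Tracking allowed requests in the window:
  req#1 t=0s: ALLOW
  req#2 t=3s: ALLOW
  req#3 t=5s: DENY
  req#4 t=8s: DENY
  req#5 t=10s: DENY
  req#6 t=13s: ALLOW
  req#7 t=16s: ALLOW
  req#8 t=18s: DENY
  req#9 t=21s: DENY
  req#10 t=23s: DENY
  req#11 t=26s: ALLOW

Answer: AADDDAADDDA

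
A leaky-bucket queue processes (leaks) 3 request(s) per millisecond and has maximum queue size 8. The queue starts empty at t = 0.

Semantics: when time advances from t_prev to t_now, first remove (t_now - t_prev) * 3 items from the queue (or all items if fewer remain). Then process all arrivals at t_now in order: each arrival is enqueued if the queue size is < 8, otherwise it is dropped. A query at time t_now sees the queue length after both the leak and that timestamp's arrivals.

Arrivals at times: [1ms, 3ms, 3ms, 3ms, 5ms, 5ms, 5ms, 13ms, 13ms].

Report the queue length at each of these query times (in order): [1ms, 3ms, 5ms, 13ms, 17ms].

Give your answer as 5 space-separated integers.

Queue lengths at query times:
  query t=1ms: backlog = 1
  query t=3ms: backlog = 3
  query t=5ms: backlog = 3
  query t=13ms: backlog = 2
  query t=17ms: backlog = 0

Answer: 1 3 3 2 0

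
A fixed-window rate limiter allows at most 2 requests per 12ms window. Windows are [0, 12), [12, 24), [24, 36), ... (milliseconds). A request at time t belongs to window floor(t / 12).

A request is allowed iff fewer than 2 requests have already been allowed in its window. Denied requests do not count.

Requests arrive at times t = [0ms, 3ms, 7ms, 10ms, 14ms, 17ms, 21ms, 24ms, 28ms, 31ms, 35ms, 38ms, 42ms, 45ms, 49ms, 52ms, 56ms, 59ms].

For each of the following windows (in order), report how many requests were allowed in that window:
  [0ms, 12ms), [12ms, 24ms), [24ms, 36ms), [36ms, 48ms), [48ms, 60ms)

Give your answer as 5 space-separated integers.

Processing requests:
  req#1 t=0ms (window 0): ALLOW
  req#2 t=3ms (window 0): ALLOW
  req#3 t=7ms (window 0): DENY
  req#4 t=10ms (window 0): DENY
  req#5 t=14ms (window 1): ALLOW
  req#6 t=17ms (window 1): ALLOW
  req#7 t=21ms (window 1): DENY
  req#8 t=24ms (window 2): ALLOW
  req#9 t=28ms (window 2): ALLOW
  req#10 t=31ms (window 2): DENY
  req#11 t=35ms (window 2): DENY
  req#12 t=38ms (window 3): ALLOW
  req#13 t=42ms (window 3): ALLOW
  req#14 t=45ms (window 3): DENY
  req#15 t=49ms (window 4): ALLOW
  req#16 t=52ms (window 4): ALLOW
  req#17 t=56ms (window 4): DENY
  req#18 t=59ms (window 4): DENY

Allowed counts by window: 2 2 2 2 2

Answer: 2 2 2 2 2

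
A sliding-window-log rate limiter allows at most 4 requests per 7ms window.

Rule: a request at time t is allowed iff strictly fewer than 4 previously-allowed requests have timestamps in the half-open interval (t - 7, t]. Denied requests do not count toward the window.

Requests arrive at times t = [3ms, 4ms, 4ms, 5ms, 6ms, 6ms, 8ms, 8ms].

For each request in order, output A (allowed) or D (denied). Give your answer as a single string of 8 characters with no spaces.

Tracking allowed requests in the window:
  req#1 t=3ms: ALLOW
  req#2 t=4ms: ALLOW
  req#3 t=4ms: ALLOW
  req#4 t=5ms: ALLOW
  req#5 t=6ms: DENY
  req#6 t=6ms: DENY
  req#7 t=8ms: DENY
  req#8 t=8ms: DENY

Answer: AAAADDDD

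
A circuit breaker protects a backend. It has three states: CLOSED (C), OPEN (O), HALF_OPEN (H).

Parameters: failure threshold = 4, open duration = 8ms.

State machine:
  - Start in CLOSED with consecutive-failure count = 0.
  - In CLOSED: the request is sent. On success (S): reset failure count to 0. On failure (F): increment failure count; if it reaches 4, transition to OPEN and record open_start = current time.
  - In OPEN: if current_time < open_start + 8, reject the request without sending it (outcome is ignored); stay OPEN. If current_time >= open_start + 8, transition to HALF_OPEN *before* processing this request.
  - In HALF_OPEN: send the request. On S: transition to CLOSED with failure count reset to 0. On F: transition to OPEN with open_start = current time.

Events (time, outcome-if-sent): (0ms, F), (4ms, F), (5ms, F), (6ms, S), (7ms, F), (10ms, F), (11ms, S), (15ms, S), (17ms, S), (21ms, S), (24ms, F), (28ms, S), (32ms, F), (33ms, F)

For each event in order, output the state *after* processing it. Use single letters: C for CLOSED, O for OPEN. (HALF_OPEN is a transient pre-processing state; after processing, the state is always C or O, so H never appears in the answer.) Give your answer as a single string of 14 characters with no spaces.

Answer: CCCCCCCCCCCCCC

Derivation:
State after each event:
  event#1 t=0ms outcome=F: state=CLOSED
  event#2 t=4ms outcome=F: state=CLOSED
  event#3 t=5ms outcome=F: state=CLOSED
  event#4 t=6ms outcome=S: state=CLOSED
  event#5 t=7ms outcome=F: state=CLOSED
  event#6 t=10ms outcome=F: state=CLOSED
  event#7 t=11ms outcome=S: state=CLOSED
  event#8 t=15ms outcome=S: state=CLOSED
  event#9 t=17ms outcome=S: state=CLOSED
  event#10 t=21ms outcome=S: state=CLOSED
  event#11 t=24ms outcome=F: state=CLOSED
  event#12 t=28ms outcome=S: state=CLOSED
  event#13 t=32ms outcome=F: state=CLOSED
  event#14 t=33ms outcome=F: state=CLOSED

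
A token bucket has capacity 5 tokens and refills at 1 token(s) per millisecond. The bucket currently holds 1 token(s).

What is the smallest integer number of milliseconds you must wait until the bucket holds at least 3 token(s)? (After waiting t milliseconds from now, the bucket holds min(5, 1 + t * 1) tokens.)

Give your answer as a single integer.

Need 1 + t * 1 >= 3, so t >= 2/1.
Smallest integer t = ceil(2/1) = 2.

Answer: 2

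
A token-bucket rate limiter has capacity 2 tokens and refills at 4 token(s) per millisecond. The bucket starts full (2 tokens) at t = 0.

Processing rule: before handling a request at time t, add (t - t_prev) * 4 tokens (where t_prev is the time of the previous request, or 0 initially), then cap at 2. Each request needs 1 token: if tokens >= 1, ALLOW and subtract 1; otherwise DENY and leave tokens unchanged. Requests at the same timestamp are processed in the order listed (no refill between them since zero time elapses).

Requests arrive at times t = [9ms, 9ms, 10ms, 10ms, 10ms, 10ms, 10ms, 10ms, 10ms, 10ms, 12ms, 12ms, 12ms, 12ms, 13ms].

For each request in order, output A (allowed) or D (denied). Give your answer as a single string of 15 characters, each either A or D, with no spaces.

Answer: AAAADDDDDDAADDA

Derivation:
Simulating step by step:
  req#1 t=9ms: ALLOW
  req#2 t=9ms: ALLOW
  req#3 t=10ms: ALLOW
  req#4 t=10ms: ALLOW
  req#5 t=10ms: DENY
  req#6 t=10ms: DENY
  req#7 t=10ms: DENY
  req#8 t=10ms: DENY
  req#9 t=10ms: DENY
  req#10 t=10ms: DENY
  req#11 t=12ms: ALLOW
  req#12 t=12ms: ALLOW
  req#13 t=12ms: DENY
  req#14 t=12ms: DENY
  req#15 t=13ms: ALLOW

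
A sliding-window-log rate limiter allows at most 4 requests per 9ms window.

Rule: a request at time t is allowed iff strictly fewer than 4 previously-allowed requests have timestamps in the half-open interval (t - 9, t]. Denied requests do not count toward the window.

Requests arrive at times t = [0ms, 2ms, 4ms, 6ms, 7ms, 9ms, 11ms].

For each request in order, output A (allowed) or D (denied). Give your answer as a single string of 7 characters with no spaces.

Tracking allowed requests in the window:
  req#1 t=0ms: ALLOW
  req#2 t=2ms: ALLOW
  req#3 t=4ms: ALLOW
  req#4 t=6ms: ALLOW
  req#5 t=7ms: DENY
  req#6 t=9ms: ALLOW
  req#7 t=11ms: ALLOW

Answer: AAAADAA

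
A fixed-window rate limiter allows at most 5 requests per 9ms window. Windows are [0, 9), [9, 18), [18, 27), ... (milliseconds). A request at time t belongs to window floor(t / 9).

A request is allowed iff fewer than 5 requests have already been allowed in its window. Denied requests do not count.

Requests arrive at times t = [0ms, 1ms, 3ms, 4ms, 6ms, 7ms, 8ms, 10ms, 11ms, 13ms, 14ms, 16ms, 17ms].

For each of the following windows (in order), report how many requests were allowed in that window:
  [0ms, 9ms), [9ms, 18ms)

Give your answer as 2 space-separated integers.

Answer: 5 5

Derivation:
Processing requests:
  req#1 t=0ms (window 0): ALLOW
  req#2 t=1ms (window 0): ALLOW
  req#3 t=3ms (window 0): ALLOW
  req#4 t=4ms (window 0): ALLOW
  req#5 t=6ms (window 0): ALLOW
  req#6 t=7ms (window 0): DENY
  req#7 t=8ms (window 0): DENY
  req#8 t=10ms (window 1): ALLOW
  req#9 t=11ms (window 1): ALLOW
  req#10 t=13ms (window 1): ALLOW
  req#11 t=14ms (window 1): ALLOW
  req#12 t=16ms (window 1): ALLOW
  req#13 t=17ms (window 1): DENY

Allowed counts by window: 5 5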